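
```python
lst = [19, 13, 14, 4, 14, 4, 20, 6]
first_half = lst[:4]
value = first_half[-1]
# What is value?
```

lst has length 8. The slice lst[:4] selects indices [0, 1, 2, 3] (0->19, 1->13, 2->14, 3->4), giving [19, 13, 14, 4]. So first_half = [19, 13, 14, 4]. Then first_half[-1] = 4.

4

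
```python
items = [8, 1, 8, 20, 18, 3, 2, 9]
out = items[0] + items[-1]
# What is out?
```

items has length 8. items[0] = 8.
items has length 8. Negative index -1 maps to positive index 8 + (-1) = 7. items[7] = 9.
Sum: 8 + 9 = 17.

17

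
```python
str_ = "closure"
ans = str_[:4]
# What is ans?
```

str_ has length 7. The slice str_[:4] selects indices [0, 1, 2, 3] (0->'c', 1->'l', 2->'o', 3->'s'), giving 'clos'.

'clos'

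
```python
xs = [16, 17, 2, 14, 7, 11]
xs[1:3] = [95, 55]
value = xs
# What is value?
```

xs starts as [16, 17, 2, 14, 7, 11] (length 6). The slice xs[1:3] covers indices [1, 2] with values [17, 2]. Replacing that slice with [95, 55] (same length) produces [16, 95, 55, 14, 7, 11].

[16, 95, 55, 14, 7, 11]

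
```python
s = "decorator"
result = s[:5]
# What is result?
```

s has length 9. The slice s[:5] selects indices [0, 1, 2, 3, 4] (0->'d', 1->'e', 2->'c', 3->'o', 4->'r'), giving 'decor'.

'decor'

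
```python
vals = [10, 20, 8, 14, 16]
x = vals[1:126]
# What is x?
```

vals has length 5. The slice vals[1:126] selects indices [1, 2, 3, 4] (1->20, 2->8, 3->14, 4->16), giving [20, 8, 14, 16].

[20, 8, 14, 16]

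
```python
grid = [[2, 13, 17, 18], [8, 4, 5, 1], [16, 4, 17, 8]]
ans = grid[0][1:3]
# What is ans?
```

grid[0] = [2, 13, 17, 18]. grid[0] has length 4. The slice grid[0][1:3] selects indices [1, 2] (1->13, 2->17), giving [13, 17].

[13, 17]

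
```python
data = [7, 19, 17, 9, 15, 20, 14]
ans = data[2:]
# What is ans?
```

data has length 7. The slice data[2:] selects indices [2, 3, 4, 5, 6] (2->17, 3->9, 4->15, 5->20, 6->14), giving [17, 9, 15, 20, 14].

[17, 9, 15, 20, 14]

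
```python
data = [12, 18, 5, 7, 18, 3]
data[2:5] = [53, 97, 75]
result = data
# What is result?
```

data starts as [12, 18, 5, 7, 18, 3] (length 6). The slice data[2:5] covers indices [2, 3, 4] with values [5, 7, 18]. Replacing that slice with [53, 97, 75] (same length) produces [12, 18, 53, 97, 75, 3].

[12, 18, 53, 97, 75, 3]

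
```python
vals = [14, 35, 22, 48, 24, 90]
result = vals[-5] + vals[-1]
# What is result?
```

vals has length 6. Negative index -5 maps to positive index 6 + (-5) = 1. vals[1] = 35.
vals has length 6. Negative index -1 maps to positive index 6 + (-1) = 5. vals[5] = 90.
Sum: 35 + 90 = 125.

125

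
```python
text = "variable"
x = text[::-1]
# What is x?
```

text has length 8. The slice text[::-1] selects indices [7, 6, 5, 4, 3, 2, 1, 0] (7->'e', 6->'l', 5->'b', 4->'a', 3->'i', 2->'r', 1->'a', 0->'v'), giving 'elbairav'.

'elbairav'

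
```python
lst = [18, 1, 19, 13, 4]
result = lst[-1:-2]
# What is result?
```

lst has length 5. The slice lst[-1:-2] resolves to an empty index range, so the result is [].

[]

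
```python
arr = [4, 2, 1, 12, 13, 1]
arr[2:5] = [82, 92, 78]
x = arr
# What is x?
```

arr starts as [4, 2, 1, 12, 13, 1] (length 6). The slice arr[2:5] covers indices [2, 3, 4] with values [1, 12, 13]. Replacing that slice with [82, 92, 78] (same length) produces [4, 2, 82, 92, 78, 1].

[4, 2, 82, 92, 78, 1]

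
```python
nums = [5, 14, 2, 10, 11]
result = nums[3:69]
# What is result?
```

nums has length 5. The slice nums[3:69] selects indices [3, 4] (3->10, 4->11), giving [10, 11].

[10, 11]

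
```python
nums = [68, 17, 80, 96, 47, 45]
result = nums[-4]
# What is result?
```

nums has length 6. Negative index -4 maps to positive index 6 + (-4) = 2. nums[2] = 80.

80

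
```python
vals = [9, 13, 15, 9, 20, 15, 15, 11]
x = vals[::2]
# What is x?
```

vals has length 8. The slice vals[::2] selects indices [0, 2, 4, 6] (0->9, 2->15, 4->20, 6->15), giving [9, 15, 20, 15].

[9, 15, 20, 15]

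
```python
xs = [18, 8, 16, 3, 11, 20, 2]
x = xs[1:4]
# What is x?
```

xs has length 7. The slice xs[1:4] selects indices [1, 2, 3] (1->8, 2->16, 3->3), giving [8, 16, 3].

[8, 16, 3]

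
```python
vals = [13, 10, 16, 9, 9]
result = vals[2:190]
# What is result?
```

vals has length 5. The slice vals[2:190] selects indices [2, 3, 4] (2->16, 3->9, 4->9), giving [16, 9, 9].

[16, 9, 9]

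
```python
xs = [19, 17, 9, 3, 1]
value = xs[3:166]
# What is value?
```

xs has length 5. The slice xs[3:166] selects indices [3, 4] (3->3, 4->1), giving [3, 1].

[3, 1]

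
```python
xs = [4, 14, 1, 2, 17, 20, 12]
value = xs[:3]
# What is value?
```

xs has length 7. The slice xs[:3] selects indices [0, 1, 2] (0->4, 1->14, 2->1), giving [4, 14, 1].

[4, 14, 1]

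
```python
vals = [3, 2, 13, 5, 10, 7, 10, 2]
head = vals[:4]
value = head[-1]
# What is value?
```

vals has length 8. The slice vals[:4] selects indices [0, 1, 2, 3] (0->3, 1->2, 2->13, 3->5), giving [3, 2, 13, 5]. So head = [3, 2, 13, 5]. Then head[-1] = 5.

5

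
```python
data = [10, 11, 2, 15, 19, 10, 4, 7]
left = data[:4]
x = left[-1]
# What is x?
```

data has length 8. The slice data[:4] selects indices [0, 1, 2, 3] (0->10, 1->11, 2->2, 3->15), giving [10, 11, 2, 15]. So left = [10, 11, 2, 15]. Then left[-1] = 15.

15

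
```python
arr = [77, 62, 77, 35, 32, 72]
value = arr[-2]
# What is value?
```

arr has length 6. Negative index -2 maps to positive index 6 + (-2) = 4. arr[4] = 32.

32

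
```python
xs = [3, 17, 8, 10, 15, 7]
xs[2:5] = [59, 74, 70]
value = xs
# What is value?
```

xs starts as [3, 17, 8, 10, 15, 7] (length 6). The slice xs[2:5] covers indices [2, 3, 4] with values [8, 10, 15]. Replacing that slice with [59, 74, 70] (same length) produces [3, 17, 59, 74, 70, 7].

[3, 17, 59, 74, 70, 7]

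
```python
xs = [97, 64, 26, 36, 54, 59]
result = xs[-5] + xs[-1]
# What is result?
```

xs has length 6. Negative index -5 maps to positive index 6 + (-5) = 1. xs[1] = 64.
xs has length 6. Negative index -1 maps to positive index 6 + (-1) = 5. xs[5] = 59.
Sum: 64 + 59 = 123.

123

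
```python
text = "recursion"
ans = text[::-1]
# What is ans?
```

text has length 9. The slice text[::-1] selects indices [8, 7, 6, 5, 4, 3, 2, 1, 0] (8->'n', 7->'o', 6->'i', 5->'s', 4->'r', 3->'u', 2->'c', 1->'e', 0->'r'), giving 'noisrucer'.

'noisrucer'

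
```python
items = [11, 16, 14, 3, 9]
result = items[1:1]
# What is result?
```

items has length 5. The slice items[1:1] resolves to an empty index range, so the result is [].

[]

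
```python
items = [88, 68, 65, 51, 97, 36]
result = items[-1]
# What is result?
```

items has length 6. Negative index -1 maps to positive index 6 + (-1) = 5. items[5] = 36.

36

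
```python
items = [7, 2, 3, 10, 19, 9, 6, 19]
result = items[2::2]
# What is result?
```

items has length 8. The slice items[2::2] selects indices [2, 4, 6] (2->3, 4->19, 6->6), giving [3, 19, 6].

[3, 19, 6]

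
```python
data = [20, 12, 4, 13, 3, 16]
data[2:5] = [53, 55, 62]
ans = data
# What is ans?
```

data starts as [20, 12, 4, 13, 3, 16] (length 6). The slice data[2:5] covers indices [2, 3, 4] with values [4, 13, 3]. Replacing that slice with [53, 55, 62] (same length) produces [20, 12, 53, 55, 62, 16].

[20, 12, 53, 55, 62, 16]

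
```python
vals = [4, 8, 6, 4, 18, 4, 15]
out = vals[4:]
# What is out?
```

vals has length 7. The slice vals[4:] selects indices [4, 5, 6] (4->18, 5->4, 6->15), giving [18, 4, 15].

[18, 4, 15]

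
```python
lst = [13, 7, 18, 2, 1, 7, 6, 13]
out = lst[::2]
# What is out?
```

lst has length 8. The slice lst[::2] selects indices [0, 2, 4, 6] (0->13, 2->18, 4->1, 6->6), giving [13, 18, 1, 6].

[13, 18, 1, 6]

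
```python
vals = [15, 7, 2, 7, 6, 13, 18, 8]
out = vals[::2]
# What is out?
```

vals has length 8. The slice vals[::2] selects indices [0, 2, 4, 6] (0->15, 2->2, 4->6, 6->18), giving [15, 2, 6, 18].

[15, 2, 6, 18]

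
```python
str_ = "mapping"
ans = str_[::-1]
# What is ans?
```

str_ has length 7. The slice str_[::-1] selects indices [6, 5, 4, 3, 2, 1, 0] (6->'g', 5->'n', 4->'i', 3->'p', 2->'p', 1->'a', 0->'m'), giving 'gnippam'.

'gnippam'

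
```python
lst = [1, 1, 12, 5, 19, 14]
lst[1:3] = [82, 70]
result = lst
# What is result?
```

lst starts as [1, 1, 12, 5, 19, 14] (length 6). The slice lst[1:3] covers indices [1, 2] with values [1, 12]. Replacing that slice with [82, 70] (same length) produces [1, 82, 70, 5, 19, 14].

[1, 82, 70, 5, 19, 14]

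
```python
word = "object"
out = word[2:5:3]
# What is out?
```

word has length 6. The slice word[2:5:3] selects indices [2] (2->'j'), giving 'j'.

'j'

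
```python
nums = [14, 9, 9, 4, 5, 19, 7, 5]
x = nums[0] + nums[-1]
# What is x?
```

nums has length 8. nums[0] = 14.
nums has length 8. Negative index -1 maps to positive index 8 + (-1) = 7. nums[7] = 5.
Sum: 14 + 5 = 19.

19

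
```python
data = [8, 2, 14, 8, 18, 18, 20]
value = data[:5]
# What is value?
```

data has length 7. The slice data[:5] selects indices [0, 1, 2, 3, 4] (0->8, 1->2, 2->14, 3->8, 4->18), giving [8, 2, 14, 8, 18].

[8, 2, 14, 8, 18]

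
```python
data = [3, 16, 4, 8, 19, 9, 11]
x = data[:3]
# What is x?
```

data has length 7. The slice data[:3] selects indices [0, 1, 2] (0->3, 1->16, 2->4), giving [3, 16, 4].

[3, 16, 4]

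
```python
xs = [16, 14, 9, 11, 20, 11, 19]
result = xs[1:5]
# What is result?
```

xs has length 7. The slice xs[1:5] selects indices [1, 2, 3, 4] (1->14, 2->9, 3->11, 4->20), giving [14, 9, 11, 20].

[14, 9, 11, 20]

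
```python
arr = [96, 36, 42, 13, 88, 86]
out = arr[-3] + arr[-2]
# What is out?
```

arr has length 6. Negative index -3 maps to positive index 6 + (-3) = 3. arr[3] = 13.
arr has length 6. Negative index -2 maps to positive index 6 + (-2) = 4. arr[4] = 88.
Sum: 13 + 88 = 101.

101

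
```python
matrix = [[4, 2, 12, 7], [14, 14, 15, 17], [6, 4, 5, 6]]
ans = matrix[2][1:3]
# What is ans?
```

matrix[2] = [6, 4, 5, 6]. matrix[2] has length 4. The slice matrix[2][1:3] selects indices [1, 2] (1->4, 2->5), giving [4, 5].

[4, 5]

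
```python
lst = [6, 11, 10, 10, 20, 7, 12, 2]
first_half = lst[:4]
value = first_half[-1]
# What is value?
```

lst has length 8. The slice lst[:4] selects indices [0, 1, 2, 3] (0->6, 1->11, 2->10, 3->10), giving [6, 11, 10, 10]. So first_half = [6, 11, 10, 10]. Then first_half[-1] = 10.

10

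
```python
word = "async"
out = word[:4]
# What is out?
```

word has length 5. The slice word[:4] selects indices [0, 1, 2, 3] (0->'a', 1->'s', 2->'y', 3->'n'), giving 'asyn'.

'asyn'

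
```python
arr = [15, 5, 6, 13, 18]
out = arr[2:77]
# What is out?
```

arr has length 5. The slice arr[2:77] selects indices [2, 3, 4] (2->6, 3->13, 4->18), giving [6, 13, 18].

[6, 13, 18]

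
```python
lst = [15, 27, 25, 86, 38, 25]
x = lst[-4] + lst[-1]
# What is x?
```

lst has length 6. Negative index -4 maps to positive index 6 + (-4) = 2. lst[2] = 25.
lst has length 6. Negative index -1 maps to positive index 6 + (-1) = 5. lst[5] = 25.
Sum: 25 + 25 = 50.

50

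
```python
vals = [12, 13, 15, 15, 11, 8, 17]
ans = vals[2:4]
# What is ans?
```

vals has length 7. The slice vals[2:4] selects indices [2, 3] (2->15, 3->15), giving [15, 15].

[15, 15]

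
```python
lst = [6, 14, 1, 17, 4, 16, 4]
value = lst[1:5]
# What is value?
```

lst has length 7. The slice lst[1:5] selects indices [1, 2, 3, 4] (1->14, 2->1, 3->17, 4->4), giving [14, 1, 17, 4].

[14, 1, 17, 4]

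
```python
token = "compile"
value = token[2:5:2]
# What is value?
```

token has length 7. The slice token[2:5:2] selects indices [2, 4] (2->'m', 4->'i'), giving 'mi'.

'mi'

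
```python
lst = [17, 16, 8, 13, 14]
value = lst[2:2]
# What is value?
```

lst has length 5. The slice lst[2:2] resolves to an empty index range, so the result is [].

[]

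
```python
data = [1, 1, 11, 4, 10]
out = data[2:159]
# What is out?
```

data has length 5. The slice data[2:159] selects indices [2, 3, 4] (2->11, 3->4, 4->10), giving [11, 4, 10].

[11, 4, 10]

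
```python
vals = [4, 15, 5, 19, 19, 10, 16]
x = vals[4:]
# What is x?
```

vals has length 7. The slice vals[4:] selects indices [4, 5, 6] (4->19, 5->10, 6->16), giving [19, 10, 16].

[19, 10, 16]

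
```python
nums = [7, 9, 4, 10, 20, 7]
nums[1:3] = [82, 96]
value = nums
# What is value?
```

nums starts as [7, 9, 4, 10, 20, 7] (length 6). The slice nums[1:3] covers indices [1, 2] with values [9, 4]. Replacing that slice with [82, 96] (same length) produces [7, 82, 96, 10, 20, 7].

[7, 82, 96, 10, 20, 7]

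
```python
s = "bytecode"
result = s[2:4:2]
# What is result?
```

s has length 8. The slice s[2:4:2] selects indices [2] (2->'t'), giving 't'.

't'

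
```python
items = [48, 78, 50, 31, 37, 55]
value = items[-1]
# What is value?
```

items has length 6. Negative index -1 maps to positive index 6 + (-1) = 5. items[5] = 55.

55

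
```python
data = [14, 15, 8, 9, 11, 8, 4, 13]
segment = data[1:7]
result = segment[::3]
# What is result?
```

data has length 8. The slice data[1:7] selects indices [1, 2, 3, 4, 5, 6] (1->15, 2->8, 3->9, 4->11, 5->8, 6->4), giving [15, 8, 9, 11, 8, 4]. So segment = [15, 8, 9, 11, 8, 4]. segment has length 6. The slice segment[::3] selects indices [0, 3] (0->15, 3->11), giving [15, 11].

[15, 11]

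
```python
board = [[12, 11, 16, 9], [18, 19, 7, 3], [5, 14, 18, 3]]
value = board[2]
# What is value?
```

board has 3 rows. Row 2 is [5, 14, 18, 3].

[5, 14, 18, 3]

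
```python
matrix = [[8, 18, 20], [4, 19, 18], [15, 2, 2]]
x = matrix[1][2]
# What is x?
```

matrix[1] = [4, 19, 18]. Taking column 2 of that row yields 18.

18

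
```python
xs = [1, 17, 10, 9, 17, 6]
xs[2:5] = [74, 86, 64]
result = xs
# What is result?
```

xs starts as [1, 17, 10, 9, 17, 6] (length 6). The slice xs[2:5] covers indices [2, 3, 4] with values [10, 9, 17]. Replacing that slice with [74, 86, 64] (same length) produces [1, 17, 74, 86, 64, 6].

[1, 17, 74, 86, 64, 6]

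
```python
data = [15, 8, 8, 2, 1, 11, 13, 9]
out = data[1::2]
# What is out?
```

data has length 8. The slice data[1::2] selects indices [1, 3, 5, 7] (1->8, 3->2, 5->11, 7->9), giving [8, 2, 11, 9].

[8, 2, 11, 9]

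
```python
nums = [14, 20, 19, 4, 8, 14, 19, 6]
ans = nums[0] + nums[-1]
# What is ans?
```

nums has length 8. nums[0] = 14.
nums has length 8. Negative index -1 maps to positive index 8 + (-1) = 7. nums[7] = 6.
Sum: 14 + 6 = 20.

20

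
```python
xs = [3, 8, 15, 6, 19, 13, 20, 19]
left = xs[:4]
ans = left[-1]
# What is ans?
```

xs has length 8. The slice xs[:4] selects indices [0, 1, 2, 3] (0->3, 1->8, 2->15, 3->6), giving [3, 8, 15, 6]. So left = [3, 8, 15, 6]. Then left[-1] = 6.

6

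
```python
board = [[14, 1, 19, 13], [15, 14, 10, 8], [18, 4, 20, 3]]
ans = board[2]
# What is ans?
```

board has 3 rows. Row 2 is [18, 4, 20, 3].

[18, 4, 20, 3]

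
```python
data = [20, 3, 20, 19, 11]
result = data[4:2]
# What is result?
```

data has length 5. The slice data[4:2] resolves to an empty index range, so the result is [].

[]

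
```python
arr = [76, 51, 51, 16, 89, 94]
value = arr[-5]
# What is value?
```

arr has length 6. Negative index -5 maps to positive index 6 + (-5) = 1. arr[1] = 51.

51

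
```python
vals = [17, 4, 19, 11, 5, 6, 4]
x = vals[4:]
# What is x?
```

vals has length 7. The slice vals[4:] selects indices [4, 5, 6] (4->5, 5->6, 6->4), giving [5, 6, 4].

[5, 6, 4]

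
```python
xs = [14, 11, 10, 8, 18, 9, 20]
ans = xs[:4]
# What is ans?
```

xs has length 7. The slice xs[:4] selects indices [0, 1, 2, 3] (0->14, 1->11, 2->10, 3->8), giving [14, 11, 10, 8].

[14, 11, 10, 8]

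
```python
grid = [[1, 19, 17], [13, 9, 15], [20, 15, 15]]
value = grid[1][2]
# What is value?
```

grid[1] = [13, 9, 15]. Taking column 2 of that row yields 15.

15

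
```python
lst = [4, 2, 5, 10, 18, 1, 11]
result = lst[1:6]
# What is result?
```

lst has length 7. The slice lst[1:6] selects indices [1, 2, 3, 4, 5] (1->2, 2->5, 3->10, 4->18, 5->1), giving [2, 5, 10, 18, 1].

[2, 5, 10, 18, 1]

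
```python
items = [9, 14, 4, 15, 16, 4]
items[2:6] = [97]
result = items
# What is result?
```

items starts as [9, 14, 4, 15, 16, 4] (length 6). The slice items[2:6] covers indices [2, 3, 4, 5] with values [4, 15, 16, 4]. Replacing that slice with [97] (different length) produces [9, 14, 97].

[9, 14, 97]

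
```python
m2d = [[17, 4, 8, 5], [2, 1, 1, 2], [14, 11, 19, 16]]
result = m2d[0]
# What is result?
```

m2d has 3 rows. Row 0 is [17, 4, 8, 5].

[17, 4, 8, 5]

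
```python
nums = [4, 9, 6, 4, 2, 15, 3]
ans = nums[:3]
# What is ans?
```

nums has length 7. The slice nums[:3] selects indices [0, 1, 2] (0->4, 1->9, 2->6), giving [4, 9, 6].

[4, 9, 6]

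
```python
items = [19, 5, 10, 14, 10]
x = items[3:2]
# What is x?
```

items has length 5. The slice items[3:2] resolves to an empty index range, so the result is [].

[]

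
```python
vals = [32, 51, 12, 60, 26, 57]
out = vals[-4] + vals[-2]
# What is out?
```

vals has length 6. Negative index -4 maps to positive index 6 + (-4) = 2. vals[2] = 12.
vals has length 6. Negative index -2 maps to positive index 6 + (-2) = 4. vals[4] = 26.
Sum: 12 + 26 = 38.

38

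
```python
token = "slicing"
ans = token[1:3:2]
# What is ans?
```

token has length 7. The slice token[1:3:2] selects indices [1] (1->'l'), giving 'l'.

'l'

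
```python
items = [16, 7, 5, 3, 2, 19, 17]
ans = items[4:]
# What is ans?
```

items has length 7. The slice items[4:] selects indices [4, 5, 6] (4->2, 5->19, 6->17), giving [2, 19, 17].

[2, 19, 17]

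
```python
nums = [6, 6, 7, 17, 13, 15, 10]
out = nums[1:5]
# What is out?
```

nums has length 7. The slice nums[1:5] selects indices [1, 2, 3, 4] (1->6, 2->7, 3->17, 4->13), giving [6, 7, 17, 13].

[6, 7, 17, 13]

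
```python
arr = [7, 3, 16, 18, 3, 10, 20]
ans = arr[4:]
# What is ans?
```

arr has length 7. The slice arr[4:] selects indices [4, 5, 6] (4->3, 5->10, 6->20), giving [3, 10, 20].

[3, 10, 20]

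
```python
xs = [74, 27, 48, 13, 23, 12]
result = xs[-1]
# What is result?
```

xs has length 6. Negative index -1 maps to positive index 6 + (-1) = 5. xs[5] = 12.

12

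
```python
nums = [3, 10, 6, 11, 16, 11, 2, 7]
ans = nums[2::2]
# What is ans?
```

nums has length 8. The slice nums[2::2] selects indices [2, 4, 6] (2->6, 4->16, 6->2), giving [6, 16, 2].

[6, 16, 2]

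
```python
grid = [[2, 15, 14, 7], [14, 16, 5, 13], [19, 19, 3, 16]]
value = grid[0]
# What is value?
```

grid has 3 rows. Row 0 is [2, 15, 14, 7].

[2, 15, 14, 7]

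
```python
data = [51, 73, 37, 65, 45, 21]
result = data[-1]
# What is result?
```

data has length 6. Negative index -1 maps to positive index 6 + (-1) = 5. data[5] = 21.

21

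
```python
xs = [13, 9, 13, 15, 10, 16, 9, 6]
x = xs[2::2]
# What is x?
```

xs has length 8. The slice xs[2::2] selects indices [2, 4, 6] (2->13, 4->10, 6->9), giving [13, 10, 9].

[13, 10, 9]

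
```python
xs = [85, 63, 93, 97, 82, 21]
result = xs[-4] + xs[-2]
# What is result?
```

xs has length 6. Negative index -4 maps to positive index 6 + (-4) = 2. xs[2] = 93.
xs has length 6. Negative index -2 maps to positive index 6 + (-2) = 4. xs[4] = 82.
Sum: 93 + 82 = 175.

175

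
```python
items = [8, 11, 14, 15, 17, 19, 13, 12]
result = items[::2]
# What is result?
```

items has length 8. The slice items[::2] selects indices [0, 2, 4, 6] (0->8, 2->14, 4->17, 6->13), giving [8, 14, 17, 13].

[8, 14, 17, 13]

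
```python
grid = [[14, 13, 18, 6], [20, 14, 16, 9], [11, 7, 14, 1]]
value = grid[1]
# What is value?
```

grid has 3 rows. Row 1 is [20, 14, 16, 9].

[20, 14, 16, 9]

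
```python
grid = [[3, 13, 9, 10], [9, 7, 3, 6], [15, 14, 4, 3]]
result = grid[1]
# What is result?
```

grid has 3 rows. Row 1 is [9, 7, 3, 6].

[9, 7, 3, 6]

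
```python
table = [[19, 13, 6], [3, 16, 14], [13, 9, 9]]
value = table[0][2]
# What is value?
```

table[0] = [19, 13, 6]. Taking column 2 of that row yields 6.

6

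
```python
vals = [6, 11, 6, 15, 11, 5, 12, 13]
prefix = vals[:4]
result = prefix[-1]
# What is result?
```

vals has length 8. The slice vals[:4] selects indices [0, 1, 2, 3] (0->6, 1->11, 2->6, 3->15), giving [6, 11, 6, 15]. So prefix = [6, 11, 6, 15]. Then prefix[-1] = 15.

15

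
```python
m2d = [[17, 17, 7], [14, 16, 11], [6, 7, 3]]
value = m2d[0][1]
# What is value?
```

m2d[0] = [17, 17, 7]. Taking column 1 of that row yields 17.

17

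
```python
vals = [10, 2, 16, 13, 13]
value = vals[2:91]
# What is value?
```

vals has length 5. The slice vals[2:91] selects indices [2, 3, 4] (2->16, 3->13, 4->13), giving [16, 13, 13].

[16, 13, 13]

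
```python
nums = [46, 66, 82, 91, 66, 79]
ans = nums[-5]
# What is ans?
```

nums has length 6. Negative index -5 maps to positive index 6 + (-5) = 1. nums[1] = 66.

66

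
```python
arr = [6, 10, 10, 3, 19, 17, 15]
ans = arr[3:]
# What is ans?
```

arr has length 7. The slice arr[3:] selects indices [3, 4, 5, 6] (3->3, 4->19, 5->17, 6->15), giving [3, 19, 17, 15].

[3, 19, 17, 15]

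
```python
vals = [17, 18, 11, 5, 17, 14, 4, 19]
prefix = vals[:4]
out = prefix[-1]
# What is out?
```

vals has length 8. The slice vals[:4] selects indices [0, 1, 2, 3] (0->17, 1->18, 2->11, 3->5), giving [17, 18, 11, 5]. So prefix = [17, 18, 11, 5]. Then prefix[-1] = 5.

5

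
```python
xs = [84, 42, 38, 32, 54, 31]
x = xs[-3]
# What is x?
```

xs has length 6. Negative index -3 maps to positive index 6 + (-3) = 3. xs[3] = 32.

32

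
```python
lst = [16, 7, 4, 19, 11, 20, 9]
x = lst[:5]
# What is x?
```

lst has length 7. The slice lst[:5] selects indices [0, 1, 2, 3, 4] (0->16, 1->7, 2->4, 3->19, 4->11), giving [16, 7, 4, 19, 11].

[16, 7, 4, 19, 11]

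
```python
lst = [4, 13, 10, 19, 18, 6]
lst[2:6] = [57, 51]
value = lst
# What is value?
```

lst starts as [4, 13, 10, 19, 18, 6] (length 6). The slice lst[2:6] covers indices [2, 3, 4, 5] with values [10, 19, 18, 6]. Replacing that slice with [57, 51] (different length) produces [4, 13, 57, 51].

[4, 13, 57, 51]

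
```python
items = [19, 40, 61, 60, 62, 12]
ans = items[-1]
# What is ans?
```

items has length 6. Negative index -1 maps to positive index 6 + (-1) = 5. items[5] = 12.

12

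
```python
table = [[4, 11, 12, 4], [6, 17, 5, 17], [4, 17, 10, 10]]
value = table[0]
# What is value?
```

table has 3 rows. Row 0 is [4, 11, 12, 4].

[4, 11, 12, 4]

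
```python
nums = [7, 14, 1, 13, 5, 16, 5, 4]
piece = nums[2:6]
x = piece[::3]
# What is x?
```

nums has length 8. The slice nums[2:6] selects indices [2, 3, 4, 5] (2->1, 3->13, 4->5, 5->16), giving [1, 13, 5, 16]. So piece = [1, 13, 5, 16]. piece has length 4. The slice piece[::3] selects indices [0, 3] (0->1, 3->16), giving [1, 16].

[1, 16]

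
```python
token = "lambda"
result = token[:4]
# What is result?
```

token has length 6. The slice token[:4] selects indices [0, 1, 2, 3] (0->'l', 1->'a', 2->'m', 3->'b'), giving 'lamb'.

'lamb'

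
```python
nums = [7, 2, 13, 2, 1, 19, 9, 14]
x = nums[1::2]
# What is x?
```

nums has length 8. The slice nums[1::2] selects indices [1, 3, 5, 7] (1->2, 3->2, 5->19, 7->14), giving [2, 2, 19, 14].

[2, 2, 19, 14]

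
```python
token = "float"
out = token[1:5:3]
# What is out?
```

token has length 5. The slice token[1:5:3] selects indices [1, 4] (1->'l', 4->'t'), giving 'lt'.

'lt'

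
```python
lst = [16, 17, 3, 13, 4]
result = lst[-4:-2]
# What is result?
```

lst has length 5. The slice lst[-4:-2] selects indices [1, 2] (1->17, 2->3), giving [17, 3].

[17, 3]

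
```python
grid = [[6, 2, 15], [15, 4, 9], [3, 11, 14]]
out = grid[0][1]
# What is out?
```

grid[0] = [6, 2, 15]. Taking column 1 of that row yields 2.

2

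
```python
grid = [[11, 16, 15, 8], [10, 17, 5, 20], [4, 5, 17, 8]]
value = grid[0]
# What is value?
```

grid has 3 rows. Row 0 is [11, 16, 15, 8].

[11, 16, 15, 8]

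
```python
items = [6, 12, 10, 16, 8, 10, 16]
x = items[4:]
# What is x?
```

items has length 7. The slice items[4:] selects indices [4, 5, 6] (4->8, 5->10, 6->16), giving [8, 10, 16].

[8, 10, 16]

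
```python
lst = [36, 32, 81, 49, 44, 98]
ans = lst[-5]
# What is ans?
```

lst has length 6. Negative index -5 maps to positive index 6 + (-5) = 1. lst[1] = 32.

32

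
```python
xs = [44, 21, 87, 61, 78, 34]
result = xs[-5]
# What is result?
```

xs has length 6. Negative index -5 maps to positive index 6 + (-5) = 1. xs[1] = 21.

21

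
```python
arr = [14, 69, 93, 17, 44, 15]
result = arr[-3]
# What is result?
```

arr has length 6. Negative index -3 maps to positive index 6 + (-3) = 3. arr[3] = 17.

17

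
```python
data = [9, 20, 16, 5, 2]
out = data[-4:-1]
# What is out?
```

data has length 5. The slice data[-4:-1] selects indices [1, 2, 3] (1->20, 2->16, 3->5), giving [20, 16, 5].

[20, 16, 5]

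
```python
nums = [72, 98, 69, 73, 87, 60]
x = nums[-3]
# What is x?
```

nums has length 6. Negative index -3 maps to positive index 6 + (-3) = 3. nums[3] = 73.

73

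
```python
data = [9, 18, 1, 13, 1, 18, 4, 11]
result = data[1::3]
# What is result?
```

data has length 8. The slice data[1::3] selects indices [1, 4, 7] (1->18, 4->1, 7->11), giving [18, 1, 11].

[18, 1, 11]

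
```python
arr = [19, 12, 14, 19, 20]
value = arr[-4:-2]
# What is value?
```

arr has length 5. The slice arr[-4:-2] selects indices [1, 2] (1->12, 2->14), giving [12, 14].

[12, 14]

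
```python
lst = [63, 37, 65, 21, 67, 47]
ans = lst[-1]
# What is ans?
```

lst has length 6. Negative index -1 maps to positive index 6 + (-1) = 5. lst[5] = 47.

47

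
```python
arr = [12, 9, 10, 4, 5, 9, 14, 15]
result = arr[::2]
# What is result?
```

arr has length 8. The slice arr[::2] selects indices [0, 2, 4, 6] (0->12, 2->10, 4->5, 6->14), giving [12, 10, 5, 14].

[12, 10, 5, 14]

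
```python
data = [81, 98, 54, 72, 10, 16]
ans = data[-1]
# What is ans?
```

data has length 6. Negative index -1 maps to positive index 6 + (-1) = 5. data[5] = 16.

16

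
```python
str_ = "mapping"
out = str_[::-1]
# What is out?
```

str_ has length 7. The slice str_[::-1] selects indices [6, 5, 4, 3, 2, 1, 0] (6->'g', 5->'n', 4->'i', 3->'p', 2->'p', 1->'a', 0->'m'), giving 'gnippam'.

'gnippam'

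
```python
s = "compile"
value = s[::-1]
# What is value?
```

s has length 7. The slice s[::-1] selects indices [6, 5, 4, 3, 2, 1, 0] (6->'e', 5->'l', 4->'i', 3->'p', 2->'m', 1->'o', 0->'c'), giving 'elipmoc'.

'elipmoc'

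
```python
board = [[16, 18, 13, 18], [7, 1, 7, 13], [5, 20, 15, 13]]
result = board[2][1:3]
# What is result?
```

board[2] = [5, 20, 15, 13]. board[2] has length 4. The slice board[2][1:3] selects indices [1, 2] (1->20, 2->15), giving [20, 15].

[20, 15]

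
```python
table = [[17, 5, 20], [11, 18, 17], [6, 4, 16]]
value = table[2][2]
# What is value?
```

table[2] = [6, 4, 16]. Taking column 2 of that row yields 16.

16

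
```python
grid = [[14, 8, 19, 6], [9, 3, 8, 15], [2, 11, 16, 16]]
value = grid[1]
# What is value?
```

grid has 3 rows. Row 1 is [9, 3, 8, 15].

[9, 3, 8, 15]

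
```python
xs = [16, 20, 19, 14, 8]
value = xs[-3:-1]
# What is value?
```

xs has length 5. The slice xs[-3:-1] selects indices [2, 3] (2->19, 3->14), giving [19, 14].

[19, 14]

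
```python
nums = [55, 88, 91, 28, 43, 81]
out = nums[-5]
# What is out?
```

nums has length 6. Negative index -5 maps to positive index 6 + (-5) = 1. nums[1] = 88.

88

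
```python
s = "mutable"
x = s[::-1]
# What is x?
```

s has length 7. The slice s[::-1] selects indices [6, 5, 4, 3, 2, 1, 0] (6->'e', 5->'l', 4->'b', 3->'a', 2->'t', 1->'u', 0->'m'), giving 'elbatum'.

'elbatum'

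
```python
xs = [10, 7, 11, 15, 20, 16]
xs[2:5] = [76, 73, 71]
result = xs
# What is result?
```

xs starts as [10, 7, 11, 15, 20, 16] (length 6). The slice xs[2:5] covers indices [2, 3, 4] with values [11, 15, 20]. Replacing that slice with [76, 73, 71] (same length) produces [10, 7, 76, 73, 71, 16].

[10, 7, 76, 73, 71, 16]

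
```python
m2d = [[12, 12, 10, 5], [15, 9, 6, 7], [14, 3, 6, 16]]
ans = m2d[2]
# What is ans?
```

m2d has 3 rows. Row 2 is [14, 3, 6, 16].

[14, 3, 6, 16]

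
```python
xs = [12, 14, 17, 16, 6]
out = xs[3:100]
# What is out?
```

xs has length 5. The slice xs[3:100] selects indices [3, 4] (3->16, 4->6), giving [16, 6].

[16, 6]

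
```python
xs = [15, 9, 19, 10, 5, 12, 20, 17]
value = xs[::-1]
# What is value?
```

xs has length 8. The slice xs[::-1] selects indices [7, 6, 5, 4, 3, 2, 1, 0] (7->17, 6->20, 5->12, 4->5, 3->10, 2->19, 1->9, 0->15), giving [17, 20, 12, 5, 10, 19, 9, 15].

[17, 20, 12, 5, 10, 19, 9, 15]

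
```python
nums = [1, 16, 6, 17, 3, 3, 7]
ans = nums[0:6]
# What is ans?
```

nums has length 7. The slice nums[0:6] selects indices [0, 1, 2, 3, 4, 5] (0->1, 1->16, 2->6, 3->17, 4->3, 5->3), giving [1, 16, 6, 17, 3, 3].

[1, 16, 6, 17, 3, 3]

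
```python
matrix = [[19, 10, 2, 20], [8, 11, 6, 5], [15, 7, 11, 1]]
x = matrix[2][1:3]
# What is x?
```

matrix[2] = [15, 7, 11, 1]. matrix[2] has length 4. The slice matrix[2][1:3] selects indices [1, 2] (1->7, 2->11), giving [7, 11].

[7, 11]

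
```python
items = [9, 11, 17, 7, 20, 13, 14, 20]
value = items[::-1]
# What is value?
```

items has length 8. The slice items[::-1] selects indices [7, 6, 5, 4, 3, 2, 1, 0] (7->20, 6->14, 5->13, 4->20, 3->7, 2->17, 1->11, 0->9), giving [20, 14, 13, 20, 7, 17, 11, 9].

[20, 14, 13, 20, 7, 17, 11, 9]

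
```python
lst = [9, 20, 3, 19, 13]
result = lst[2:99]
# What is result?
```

lst has length 5. The slice lst[2:99] selects indices [2, 3, 4] (2->3, 3->19, 4->13), giving [3, 19, 13].

[3, 19, 13]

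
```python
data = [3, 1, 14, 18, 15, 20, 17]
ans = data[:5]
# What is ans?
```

data has length 7. The slice data[:5] selects indices [0, 1, 2, 3, 4] (0->3, 1->1, 2->14, 3->18, 4->15), giving [3, 1, 14, 18, 15].

[3, 1, 14, 18, 15]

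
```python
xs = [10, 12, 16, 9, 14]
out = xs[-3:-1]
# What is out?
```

xs has length 5. The slice xs[-3:-1] selects indices [2, 3] (2->16, 3->9), giving [16, 9].

[16, 9]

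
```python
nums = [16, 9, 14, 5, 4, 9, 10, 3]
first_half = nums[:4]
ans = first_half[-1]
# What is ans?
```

nums has length 8. The slice nums[:4] selects indices [0, 1, 2, 3] (0->16, 1->9, 2->14, 3->5), giving [16, 9, 14, 5]. So first_half = [16, 9, 14, 5]. Then first_half[-1] = 5.

5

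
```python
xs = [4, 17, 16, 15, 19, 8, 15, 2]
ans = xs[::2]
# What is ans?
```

xs has length 8. The slice xs[::2] selects indices [0, 2, 4, 6] (0->4, 2->16, 4->19, 6->15), giving [4, 16, 19, 15].

[4, 16, 19, 15]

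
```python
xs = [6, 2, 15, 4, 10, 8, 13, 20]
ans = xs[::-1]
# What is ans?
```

xs has length 8. The slice xs[::-1] selects indices [7, 6, 5, 4, 3, 2, 1, 0] (7->20, 6->13, 5->8, 4->10, 3->4, 2->15, 1->2, 0->6), giving [20, 13, 8, 10, 4, 15, 2, 6].

[20, 13, 8, 10, 4, 15, 2, 6]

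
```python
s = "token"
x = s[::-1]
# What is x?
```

s has length 5. The slice s[::-1] selects indices [4, 3, 2, 1, 0] (4->'n', 3->'e', 2->'k', 1->'o', 0->'t'), giving 'nekot'.

'nekot'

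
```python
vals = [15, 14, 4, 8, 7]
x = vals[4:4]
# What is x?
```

vals has length 5. The slice vals[4:4] resolves to an empty index range, so the result is [].

[]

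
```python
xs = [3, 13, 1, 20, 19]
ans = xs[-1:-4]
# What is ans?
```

xs has length 5. The slice xs[-1:-4] resolves to an empty index range, so the result is [].

[]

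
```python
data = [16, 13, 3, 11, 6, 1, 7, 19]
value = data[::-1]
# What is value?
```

data has length 8. The slice data[::-1] selects indices [7, 6, 5, 4, 3, 2, 1, 0] (7->19, 6->7, 5->1, 4->6, 3->11, 2->3, 1->13, 0->16), giving [19, 7, 1, 6, 11, 3, 13, 16].

[19, 7, 1, 6, 11, 3, 13, 16]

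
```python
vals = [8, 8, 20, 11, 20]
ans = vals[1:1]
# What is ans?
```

vals has length 5. The slice vals[1:1] resolves to an empty index range, so the result is [].

[]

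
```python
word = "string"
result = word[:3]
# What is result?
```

word has length 6. The slice word[:3] selects indices [0, 1, 2] (0->'s', 1->'t', 2->'r'), giving 'str'.

'str'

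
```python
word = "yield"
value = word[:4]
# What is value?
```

word has length 5. The slice word[:4] selects indices [0, 1, 2, 3] (0->'y', 1->'i', 2->'e', 3->'l'), giving 'yiel'.

'yiel'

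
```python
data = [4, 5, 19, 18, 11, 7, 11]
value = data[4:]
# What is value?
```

data has length 7. The slice data[4:] selects indices [4, 5, 6] (4->11, 5->7, 6->11), giving [11, 7, 11].

[11, 7, 11]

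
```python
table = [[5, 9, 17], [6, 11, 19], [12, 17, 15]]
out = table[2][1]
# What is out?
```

table[2] = [12, 17, 15]. Taking column 1 of that row yields 17.

17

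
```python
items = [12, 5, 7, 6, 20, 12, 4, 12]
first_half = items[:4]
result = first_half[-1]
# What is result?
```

items has length 8. The slice items[:4] selects indices [0, 1, 2, 3] (0->12, 1->5, 2->7, 3->6), giving [12, 5, 7, 6]. So first_half = [12, 5, 7, 6]. Then first_half[-1] = 6.

6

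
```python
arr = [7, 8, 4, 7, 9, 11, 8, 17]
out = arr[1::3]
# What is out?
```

arr has length 8. The slice arr[1::3] selects indices [1, 4, 7] (1->8, 4->9, 7->17), giving [8, 9, 17].

[8, 9, 17]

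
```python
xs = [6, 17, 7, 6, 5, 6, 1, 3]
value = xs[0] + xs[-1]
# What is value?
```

xs has length 8. xs[0] = 6.
xs has length 8. Negative index -1 maps to positive index 8 + (-1) = 7. xs[7] = 3.
Sum: 6 + 3 = 9.

9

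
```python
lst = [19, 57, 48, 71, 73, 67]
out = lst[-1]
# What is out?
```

lst has length 6. Negative index -1 maps to positive index 6 + (-1) = 5. lst[5] = 67.

67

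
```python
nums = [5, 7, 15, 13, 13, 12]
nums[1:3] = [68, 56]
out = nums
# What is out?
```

nums starts as [5, 7, 15, 13, 13, 12] (length 6). The slice nums[1:3] covers indices [1, 2] with values [7, 15]. Replacing that slice with [68, 56] (same length) produces [5, 68, 56, 13, 13, 12].

[5, 68, 56, 13, 13, 12]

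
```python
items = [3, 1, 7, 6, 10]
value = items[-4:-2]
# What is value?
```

items has length 5. The slice items[-4:-2] selects indices [1, 2] (1->1, 2->7), giving [1, 7].

[1, 7]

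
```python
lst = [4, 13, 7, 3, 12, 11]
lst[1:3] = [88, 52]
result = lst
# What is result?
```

lst starts as [4, 13, 7, 3, 12, 11] (length 6). The slice lst[1:3] covers indices [1, 2] with values [13, 7]. Replacing that slice with [88, 52] (same length) produces [4, 88, 52, 3, 12, 11].

[4, 88, 52, 3, 12, 11]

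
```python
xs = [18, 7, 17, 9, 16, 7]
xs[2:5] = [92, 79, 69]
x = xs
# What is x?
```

xs starts as [18, 7, 17, 9, 16, 7] (length 6). The slice xs[2:5] covers indices [2, 3, 4] with values [17, 9, 16]. Replacing that slice with [92, 79, 69] (same length) produces [18, 7, 92, 79, 69, 7].

[18, 7, 92, 79, 69, 7]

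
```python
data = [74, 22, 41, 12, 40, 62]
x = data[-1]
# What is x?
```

data has length 6. Negative index -1 maps to positive index 6 + (-1) = 5. data[5] = 62.

62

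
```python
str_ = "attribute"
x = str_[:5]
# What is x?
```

str_ has length 9. The slice str_[:5] selects indices [0, 1, 2, 3, 4] (0->'a', 1->'t', 2->'t', 3->'r', 4->'i'), giving 'attri'.

'attri'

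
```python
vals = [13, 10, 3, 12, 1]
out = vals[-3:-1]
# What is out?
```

vals has length 5. The slice vals[-3:-1] selects indices [2, 3] (2->3, 3->12), giving [3, 12].

[3, 12]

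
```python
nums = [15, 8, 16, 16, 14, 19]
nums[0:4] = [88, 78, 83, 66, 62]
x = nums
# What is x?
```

nums starts as [15, 8, 16, 16, 14, 19] (length 6). The slice nums[0:4] covers indices [0, 1, 2, 3] with values [15, 8, 16, 16]. Replacing that slice with [88, 78, 83, 66, 62] (different length) produces [88, 78, 83, 66, 62, 14, 19].

[88, 78, 83, 66, 62, 14, 19]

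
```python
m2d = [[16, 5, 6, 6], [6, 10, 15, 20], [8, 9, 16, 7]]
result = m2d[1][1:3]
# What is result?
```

m2d[1] = [6, 10, 15, 20]. m2d[1] has length 4. The slice m2d[1][1:3] selects indices [1, 2] (1->10, 2->15), giving [10, 15].

[10, 15]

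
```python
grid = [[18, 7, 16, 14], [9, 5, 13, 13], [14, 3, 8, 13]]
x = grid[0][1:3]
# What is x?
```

grid[0] = [18, 7, 16, 14]. grid[0] has length 4. The slice grid[0][1:3] selects indices [1, 2] (1->7, 2->16), giving [7, 16].

[7, 16]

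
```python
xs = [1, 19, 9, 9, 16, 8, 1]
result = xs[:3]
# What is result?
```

xs has length 7. The slice xs[:3] selects indices [0, 1, 2] (0->1, 1->19, 2->9), giving [1, 19, 9].

[1, 19, 9]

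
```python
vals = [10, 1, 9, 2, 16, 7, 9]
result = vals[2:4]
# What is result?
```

vals has length 7. The slice vals[2:4] selects indices [2, 3] (2->9, 3->2), giving [9, 2].

[9, 2]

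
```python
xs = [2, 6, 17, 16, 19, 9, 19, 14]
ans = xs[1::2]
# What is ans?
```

xs has length 8. The slice xs[1::2] selects indices [1, 3, 5, 7] (1->6, 3->16, 5->9, 7->14), giving [6, 16, 9, 14].

[6, 16, 9, 14]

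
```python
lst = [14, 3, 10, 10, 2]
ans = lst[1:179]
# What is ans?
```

lst has length 5. The slice lst[1:179] selects indices [1, 2, 3, 4] (1->3, 2->10, 3->10, 4->2), giving [3, 10, 10, 2].

[3, 10, 10, 2]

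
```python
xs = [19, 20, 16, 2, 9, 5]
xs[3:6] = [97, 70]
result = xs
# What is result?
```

xs starts as [19, 20, 16, 2, 9, 5] (length 6). The slice xs[3:6] covers indices [3, 4, 5] with values [2, 9, 5]. Replacing that slice with [97, 70] (different length) produces [19, 20, 16, 97, 70].

[19, 20, 16, 97, 70]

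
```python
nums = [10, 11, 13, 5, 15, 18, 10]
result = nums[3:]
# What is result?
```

nums has length 7. The slice nums[3:] selects indices [3, 4, 5, 6] (3->5, 4->15, 5->18, 6->10), giving [5, 15, 18, 10].

[5, 15, 18, 10]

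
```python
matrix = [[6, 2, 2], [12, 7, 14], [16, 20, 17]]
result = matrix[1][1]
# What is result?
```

matrix[1] = [12, 7, 14]. Taking column 1 of that row yields 7.

7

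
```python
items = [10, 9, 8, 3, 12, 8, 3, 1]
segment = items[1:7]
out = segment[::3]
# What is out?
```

items has length 8. The slice items[1:7] selects indices [1, 2, 3, 4, 5, 6] (1->9, 2->8, 3->3, 4->12, 5->8, 6->3), giving [9, 8, 3, 12, 8, 3]. So segment = [9, 8, 3, 12, 8, 3]. segment has length 6. The slice segment[::3] selects indices [0, 3] (0->9, 3->12), giving [9, 12].

[9, 12]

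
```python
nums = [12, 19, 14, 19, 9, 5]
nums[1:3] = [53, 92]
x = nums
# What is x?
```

nums starts as [12, 19, 14, 19, 9, 5] (length 6). The slice nums[1:3] covers indices [1, 2] with values [19, 14]. Replacing that slice with [53, 92] (same length) produces [12, 53, 92, 19, 9, 5].

[12, 53, 92, 19, 9, 5]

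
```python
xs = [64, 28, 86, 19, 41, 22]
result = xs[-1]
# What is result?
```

xs has length 6. Negative index -1 maps to positive index 6 + (-1) = 5. xs[5] = 22.

22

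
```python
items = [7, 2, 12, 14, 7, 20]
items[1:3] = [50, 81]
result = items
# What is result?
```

items starts as [7, 2, 12, 14, 7, 20] (length 6). The slice items[1:3] covers indices [1, 2] with values [2, 12]. Replacing that slice with [50, 81] (same length) produces [7, 50, 81, 14, 7, 20].

[7, 50, 81, 14, 7, 20]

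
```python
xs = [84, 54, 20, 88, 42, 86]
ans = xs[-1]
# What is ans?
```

xs has length 6. Negative index -1 maps to positive index 6 + (-1) = 5. xs[5] = 86.

86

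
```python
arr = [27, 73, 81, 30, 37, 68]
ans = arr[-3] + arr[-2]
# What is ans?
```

arr has length 6. Negative index -3 maps to positive index 6 + (-3) = 3. arr[3] = 30.
arr has length 6. Negative index -2 maps to positive index 6 + (-2) = 4. arr[4] = 37.
Sum: 30 + 37 = 67.

67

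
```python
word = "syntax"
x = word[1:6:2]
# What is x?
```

word has length 6. The slice word[1:6:2] selects indices [1, 3, 5] (1->'y', 3->'t', 5->'x'), giving 'ytx'.

'ytx'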